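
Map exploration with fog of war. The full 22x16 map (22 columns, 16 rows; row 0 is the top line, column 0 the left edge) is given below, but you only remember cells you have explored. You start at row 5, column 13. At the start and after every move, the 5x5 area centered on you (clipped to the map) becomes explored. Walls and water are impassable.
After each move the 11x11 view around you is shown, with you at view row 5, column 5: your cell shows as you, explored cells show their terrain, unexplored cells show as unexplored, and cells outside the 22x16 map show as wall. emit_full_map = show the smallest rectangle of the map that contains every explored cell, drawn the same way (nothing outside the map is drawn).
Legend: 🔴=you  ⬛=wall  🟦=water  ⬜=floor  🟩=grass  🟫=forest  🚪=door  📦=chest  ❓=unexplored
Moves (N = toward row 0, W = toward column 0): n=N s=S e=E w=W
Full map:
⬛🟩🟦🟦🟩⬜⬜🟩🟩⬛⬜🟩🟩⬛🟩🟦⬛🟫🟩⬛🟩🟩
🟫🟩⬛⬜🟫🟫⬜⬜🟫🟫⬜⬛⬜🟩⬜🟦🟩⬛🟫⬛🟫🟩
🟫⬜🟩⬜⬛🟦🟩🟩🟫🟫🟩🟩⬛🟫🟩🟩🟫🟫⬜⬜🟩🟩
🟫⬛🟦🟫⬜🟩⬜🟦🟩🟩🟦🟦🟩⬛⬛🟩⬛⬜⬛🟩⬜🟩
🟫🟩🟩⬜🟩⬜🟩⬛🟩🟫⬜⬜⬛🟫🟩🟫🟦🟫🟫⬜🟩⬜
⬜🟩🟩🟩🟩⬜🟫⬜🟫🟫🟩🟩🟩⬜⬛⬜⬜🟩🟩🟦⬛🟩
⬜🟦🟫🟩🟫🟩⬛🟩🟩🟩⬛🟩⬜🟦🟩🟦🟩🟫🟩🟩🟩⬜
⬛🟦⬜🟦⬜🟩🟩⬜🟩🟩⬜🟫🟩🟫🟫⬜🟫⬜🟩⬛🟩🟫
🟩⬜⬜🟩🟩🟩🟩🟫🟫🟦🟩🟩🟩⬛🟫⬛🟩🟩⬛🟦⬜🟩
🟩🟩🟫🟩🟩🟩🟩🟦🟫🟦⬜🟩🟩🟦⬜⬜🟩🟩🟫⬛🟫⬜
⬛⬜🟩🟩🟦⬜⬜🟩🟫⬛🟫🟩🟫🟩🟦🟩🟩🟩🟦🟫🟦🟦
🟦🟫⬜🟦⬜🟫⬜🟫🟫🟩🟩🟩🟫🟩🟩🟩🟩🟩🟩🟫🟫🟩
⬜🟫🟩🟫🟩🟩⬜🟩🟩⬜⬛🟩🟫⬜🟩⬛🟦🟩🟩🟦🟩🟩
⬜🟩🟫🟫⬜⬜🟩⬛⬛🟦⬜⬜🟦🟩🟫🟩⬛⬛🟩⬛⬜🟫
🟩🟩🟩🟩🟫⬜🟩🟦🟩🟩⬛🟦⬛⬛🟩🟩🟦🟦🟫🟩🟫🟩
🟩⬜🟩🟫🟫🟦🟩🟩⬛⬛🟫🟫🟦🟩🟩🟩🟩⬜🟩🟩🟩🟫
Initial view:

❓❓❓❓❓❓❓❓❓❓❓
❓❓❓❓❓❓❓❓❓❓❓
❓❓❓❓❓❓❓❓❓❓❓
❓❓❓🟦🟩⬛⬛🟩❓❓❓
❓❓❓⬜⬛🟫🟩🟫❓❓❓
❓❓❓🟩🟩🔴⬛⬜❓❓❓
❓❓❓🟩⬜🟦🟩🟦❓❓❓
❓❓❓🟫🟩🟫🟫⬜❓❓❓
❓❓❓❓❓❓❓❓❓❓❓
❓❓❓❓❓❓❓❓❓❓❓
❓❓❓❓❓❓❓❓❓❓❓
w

❓❓❓❓❓❓❓❓❓❓❓
❓❓❓❓❓❓❓❓❓❓❓
❓❓❓❓❓❓❓❓❓❓❓
❓❓❓🟦🟦🟩⬛⬛🟩❓❓
❓❓❓⬜⬜⬛🟫🟩🟫❓❓
❓❓❓🟩🟩🔴⬜⬛⬜❓❓
❓❓❓⬛🟩⬜🟦🟩🟦❓❓
❓❓❓⬜🟫🟩🟫🟫⬜❓❓
❓❓❓❓❓❓❓❓❓❓❓
❓❓❓❓❓❓❓❓❓❓❓
❓❓❓❓❓❓❓❓❓❓❓

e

❓❓❓❓❓❓❓❓❓❓❓
❓❓❓❓❓❓❓❓❓❓❓
❓❓❓❓❓❓❓❓❓❓❓
❓❓🟦🟦🟩⬛⬛🟩❓❓❓
❓❓⬜⬜⬛🟫🟩🟫❓❓❓
❓❓🟩🟩🟩🔴⬛⬜❓❓❓
❓❓⬛🟩⬜🟦🟩🟦❓❓❓
❓❓⬜🟫🟩🟫🟫⬜❓❓❓
❓❓❓❓❓❓❓❓❓❓❓
❓❓❓❓❓❓❓❓❓❓❓
❓❓❓❓❓❓❓❓❓❓❓

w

❓❓❓❓❓❓❓❓❓❓❓
❓❓❓❓❓❓❓❓❓❓❓
❓❓❓❓❓❓❓❓❓❓❓
❓❓❓🟦🟦🟩⬛⬛🟩❓❓
❓❓❓⬜⬜⬛🟫🟩🟫❓❓
❓❓❓🟩🟩🔴⬜⬛⬜❓❓
❓❓❓⬛🟩⬜🟦🟩🟦❓❓
❓❓❓⬜🟫🟩🟫🟫⬜❓❓
❓❓❓❓❓❓❓❓❓❓❓
❓❓❓❓❓❓❓❓❓❓❓
❓❓❓❓❓❓❓❓❓❓❓

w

❓❓❓❓❓❓❓❓❓❓❓
❓❓❓❓❓❓❓❓❓❓❓
❓❓❓❓❓❓❓❓❓❓❓
❓❓❓🟩🟦🟦🟩⬛⬛🟩❓
❓❓❓🟫⬜⬜⬛🟫🟩🟫❓
❓❓❓🟫🟩🔴🟩⬜⬛⬜❓
❓❓❓🟩⬛🟩⬜🟦🟩🟦❓
❓❓❓🟩⬜🟫🟩🟫🟫⬜❓
❓❓❓❓❓❓❓❓❓❓❓
❓❓❓❓❓❓❓❓❓❓❓
❓❓❓❓❓❓❓❓❓❓❓

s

❓❓❓❓❓❓❓❓❓❓❓
❓❓❓❓❓❓❓❓❓❓❓
❓❓❓🟩🟦🟦🟩⬛⬛🟩❓
❓❓❓🟫⬜⬜⬛🟫🟩🟫❓
❓❓❓🟫🟩🟩🟩⬜⬛⬜❓
❓❓❓🟩⬛🔴⬜🟦🟩🟦❓
❓❓❓🟩⬜🟫🟩🟫🟫⬜❓
❓❓❓🟦🟩🟩🟩⬛❓❓❓
❓❓❓❓❓❓❓❓❓❓❓
❓❓❓❓❓❓❓❓❓❓❓
❓❓❓❓❓❓❓❓❓❓❓

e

❓❓❓❓❓❓❓❓❓❓❓
❓❓❓❓❓❓❓❓❓❓❓
❓❓🟩🟦🟦🟩⬛⬛🟩❓❓
❓❓🟫⬜⬜⬛🟫🟩🟫❓❓
❓❓🟫🟩🟩🟩⬜⬛⬜❓❓
❓❓🟩⬛🟩🔴🟦🟩🟦❓❓
❓❓🟩⬜🟫🟩🟫🟫⬜❓❓
❓❓🟦🟩🟩🟩⬛🟫❓❓❓
❓❓❓❓❓❓❓❓❓❓❓
❓❓❓❓❓❓❓❓❓❓❓
❓❓❓❓❓❓❓❓❓❓❓

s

❓❓❓❓❓❓❓❓❓❓❓
❓❓🟩🟦🟦🟩⬛⬛🟩❓❓
❓❓🟫⬜⬜⬛🟫🟩🟫❓❓
❓❓🟫🟩🟩🟩⬜⬛⬜❓❓
❓❓🟩⬛🟩⬜🟦🟩🟦❓❓
❓❓🟩⬜🟫🔴🟫🟫⬜❓❓
❓❓🟦🟩🟩🟩⬛🟫❓❓❓
❓❓❓⬜🟩🟩🟦⬜❓❓❓
❓❓❓❓❓❓❓❓❓❓❓
❓❓❓❓❓❓❓❓❓❓❓
❓❓❓❓❓❓❓❓❓❓❓

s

❓❓🟩🟦🟦🟩⬛⬛🟩❓❓
❓❓🟫⬜⬜⬛🟫🟩🟫❓❓
❓❓🟫🟩🟩🟩⬜⬛⬜❓❓
❓❓🟩⬛🟩⬜🟦🟩🟦❓❓
❓❓🟩⬜🟫🟩🟫🟫⬜❓❓
❓❓🟦🟩🟩🔴⬛🟫❓❓❓
❓❓❓⬜🟩🟩🟦⬜❓❓❓
❓❓❓🟫🟩🟫🟩🟦❓❓❓
❓❓❓❓❓❓❓❓❓❓❓
❓❓❓❓❓❓❓❓❓❓❓
❓❓❓❓❓❓❓❓❓❓❓

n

❓❓❓❓❓❓❓❓❓❓❓
❓❓🟩🟦🟦🟩⬛⬛🟩❓❓
❓❓🟫⬜⬜⬛🟫🟩🟫❓❓
❓❓🟫🟩🟩🟩⬜⬛⬜❓❓
❓❓🟩⬛🟩⬜🟦🟩🟦❓❓
❓❓🟩⬜🟫🔴🟫🟫⬜❓❓
❓❓🟦🟩🟩🟩⬛🟫❓❓❓
❓❓❓⬜🟩🟩🟦⬜❓❓❓
❓❓❓🟫🟩🟫🟩🟦❓❓❓
❓❓❓❓❓❓❓❓❓❓❓
❓❓❓❓❓❓❓❓❓❓❓

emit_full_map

🟩🟦🟦🟩⬛⬛🟩
🟫⬜⬜⬛🟫🟩🟫
🟫🟩🟩🟩⬜⬛⬜
🟩⬛🟩⬜🟦🟩🟦
🟩⬜🟫🔴🟫🟫⬜
🟦🟩🟩🟩⬛🟫❓
❓⬜🟩🟩🟦⬜❓
❓🟫🟩🟫🟩🟦❓

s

❓❓🟩🟦🟦🟩⬛⬛🟩❓❓
❓❓🟫⬜⬜⬛🟫🟩🟫❓❓
❓❓🟫🟩🟩🟩⬜⬛⬜❓❓
❓❓🟩⬛🟩⬜🟦🟩🟦❓❓
❓❓🟩⬜🟫🟩🟫🟫⬜❓❓
❓❓🟦🟩🟩🔴⬛🟫❓❓❓
❓❓❓⬜🟩🟩🟦⬜❓❓❓
❓❓❓🟫🟩🟫🟩🟦❓❓❓
❓❓❓❓❓❓❓❓❓❓❓
❓❓❓❓❓❓❓❓❓❓❓
❓❓❓❓❓❓❓❓❓❓❓

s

❓❓🟫⬜⬜⬛🟫🟩🟫❓❓
❓❓🟫🟩🟩🟩⬜⬛⬜❓❓
❓❓🟩⬛🟩⬜🟦🟩🟦❓❓
❓❓🟩⬜🟫🟩🟫🟫⬜❓❓
❓❓🟦🟩🟩🟩⬛🟫❓❓❓
❓❓❓⬜🟩🔴🟦⬜❓❓❓
❓❓❓🟫🟩🟫🟩🟦❓❓❓
❓❓❓🟩🟩🟫🟩🟩❓❓❓
❓❓❓❓❓❓❓❓❓❓❓
❓❓❓❓❓❓❓❓❓❓❓
❓❓❓❓❓❓❓❓❓❓❓

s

❓❓🟫🟩🟩🟩⬜⬛⬜❓❓
❓❓🟩⬛🟩⬜🟦🟩🟦❓❓
❓❓🟩⬜🟫🟩🟫🟫⬜❓❓
❓❓🟦🟩🟩🟩⬛🟫❓❓❓
❓❓❓⬜🟩🟩🟦⬜❓❓❓
❓❓❓🟫🟩🔴🟩🟦❓❓❓
❓❓❓🟩🟩🟫🟩🟩❓❓❓
❓❓❓⬛🟩🟫⬜🟩❓❓❓
❓❓❓❓❓❓❓❓❓❓❓
❓❓❓❓❓❓❓❓❓❓❓
❓❓❓❓❓❓❓❓❓❓❓

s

❓❓🟩⬛🟩⬜🟦🟩🟦❓❓
❓❓🟩⬜🟫🟩🟫🟫⬜❓❓
❓❓🟦🟩🟩🟩⬛🟫❓❓❓
❓❓❓⬜🟩🟩🟦⬜❓❓❓
❓❓❓🟫🟩🟫🟩🟦❓❓❓
❓❓❓🟩🟩🔴🟩🟩❓❓❓
❓❓❓⬛🟩🟫⬜🟩❓❓❓
❓❓❓⬜⬜🟦🟩🟫❓❓❓
❓❓❓❓❓❓❓❓❓❓❓
❓❓❓❓❓❓❓❓❓❓❓
⬛⬛⬛⬛⬛⬛⬛⬛⬛⬛⬛

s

❓❓🟩⬜🟫🟩🟫🟫⬜❓❓
❓❓🟦🟩🟩🟩⬛🟫❓❓❓
❓❓❓⬜🟩🟩🟦⬜❓❓❓
❓❓❓🟫🟩🟫🟩🟦❓❓❓
❓❓❓🟩🟩🟫🟩🟩❓❓❓
❓❓❓⬛🟩🔴⬜🟩❓❓❓
❓❓❓⬜⬜🟦🟩🟫❓❓❓
❓❓❓⬛🟦⬛⬛🟩❓❓❓
❓❓❓❓❓❓❓❓❓❓❓
⬛⬛⬛⬛⬛⬛⬛⬛⬛⬛⬛
⬛⬛⬛⬛⬛⬛⬛⬛⬛⬛⬛

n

❓❓🟩⬛🟩⬜🟦🟩🟦❓❓
❓❓🟩⬜🟫🟩🟫🟫⬜❓❓
❓❓🟦🟩🟩🟩⬛🟫❓❓❓
❓❓❓⬜🟩🟩🟦⬜❓❓❓
❓❓❓🟫🟩🟫🟩🟦❓❓❓
❓❓❓🟩🟩🔴🟩🟩❓❓❓
❓❓❓⬛🟩🟫⬜🟩❓❓❓
❓❓❓⬜⬜🟦🟩🟫❓❓❓
❓❓❓⬛🟦⬛⬛🟩❓❓❓
❓❓❓❓❓❓❓❓❓❓❓
⬛⬛⬛⬛⬛⬛⬛⬛⬛⬛⬛

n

❓❓🟫🟩🟩🟩⬜⬛⬜❓❓
❓❓🟩⬛🟩⬜🟦🟩🟦❓❓
❓❓🟩⬜🟫🟩🟫🟫⬜❓❓
❓❓🟦🟩🟩🟩⬛🟫❓❓❓
❓❓❓⬜🟩🟩🟦⬜❓❓❓
❓❓❓🟫🟩🔴🟩🟦❓❓❓
❓❓❓🟩🟩🟫🟩🟩❓❓❓
❓❓❓⬛🟩🟫⬜🟩❓❓❓
❓❓❓⬜⬜🟦🟩🟫❓❓❓
❓❓❓⬛🟦⬛⬛🟩❓❓❓
❓❓❓❓❓❓❓❓❓❓❓

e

❓🟫🟩🟩🟩⬜⬛⬜❓❓❓
❓🟩⬛🟩⬜🟦🟩🟦❓❓❓
❓🟩⬜🟫🟩🟫🟫⬜❓❓❓
❓🟦🟩🟩🟩⬛🟫⬛❓❓❓
❓❓⬜🟩🟩🟦⬜⬜❓❓❓
❓❓🟫🟩🟫🔴🟦🟩❓❓❓
❓❓🟩🟩🟫🟩🟩🟩❓❓❓
❓❓⬛🟩🟫⬜🟩⬛❓❓❓
❓❓⬜⬜🟦🟩🟫❓❓❓❓
❓❓⬛🟦⬛⬛🟩❓❓❓❓
❓❓❓❓❓❓❓❓❓❓❓

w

❓❓🟫🟩🟩🟩⬜⬛⬜❓❓
❓❓🟩⬛🟩⬜🟦🟩🟦❓❓
❓❓🟩⬜🟫🟩🟫🟫⬜❓❓
❓❓🟦🟩🟩🟩⬛🟫⬛❓❓
❓❓❓⬜🟩🟩🟦⬜⬜❓❓
❓❓❓🟫🟩🔴🟩🟦🟩❓❓
❓❓❓🟩🟩🟫🟩🟩🟩❓❓
❓❓❓⬛🟩🟫⬜🟩⬛❓❓
❓❓❓⬜⬜🟦🟩🟫❓❓❓
❓❓❓⬛🟦⬛⬛🟩❓❓❓
❓❓❓❓❓❓❓❓❓❓❓

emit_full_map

🟩🟦🟦🟩⬛⬛🟩
🟫⬜⬜⬛🟫🟩🟫
🟫🟩🟩🟩⬜⬛⬜
🟩⬛🟩⬜🟦🟩🟦
🟩⬜🟫🟩🟫🟫⬜
🟦🟩🟩🟩⬛🟫⬛
❓⬜🟩🟩🟦⬜⬜
❓🟫🟩🔴🟩🟦🟩
❓🟩🟩🟫🟩🟩🟩
❓⬛🟩🟫⬜🟩⬛
❓⬜⬜🟦🟩🟫❓
❓⬛🟦⬛⬛🟩❓

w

❓❓❓🟫🟩🟩🟩⬜⬛⬜❓
❓❓❓🟩⬛🟩⬜🟦🟩🟦❓
❓❓❓🟩⬜🟫🟩🟫🟫⬜❓
❓❓❓🟦🟩🟩🟩⬛🟫⬛❓
❓❓❓🟦⬜🟩🟩🟦⬜⬜❓
❓❓❓⬛🟫🔴🟫🟩🟦🟩❓
❓❓❓🟩🟩🟩🟫🟩🟩🟩❓
❓❓❓⬜⬛🟩🟫⬜🟩⬛❓
❓❓❓❓⬜⬜🟦🟩🟫❓❓
❓❓❓❓⬛🟦⬛⬛🟩❓❓
❓❓❓❓❓❓❓❓❓❓❓

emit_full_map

🟩🟦🟦🟩⬛⬛🟩
🟫⬜⬜⬛🟫🟩🟫
🟫🟩🟩🟩⬜⬛⬜
🟩⬛🟩⬜🟦🟩🟦
🟩⬜🟫🟩🟫🟫⬜
🟦🟩🟩🟩⬛🟫⬛
🟦⬜🟩🟩🟦⬜⬜
⬛🟫🔴🟫🟩🟦🟩
🟩🟩🟩🟫🟩🟩🟩
⬜⬛🟩🟫⬜🟩⬛
❓⬜⬜🟦🟩🟫❓
❓⬛🟦⬛⬛🟩❓


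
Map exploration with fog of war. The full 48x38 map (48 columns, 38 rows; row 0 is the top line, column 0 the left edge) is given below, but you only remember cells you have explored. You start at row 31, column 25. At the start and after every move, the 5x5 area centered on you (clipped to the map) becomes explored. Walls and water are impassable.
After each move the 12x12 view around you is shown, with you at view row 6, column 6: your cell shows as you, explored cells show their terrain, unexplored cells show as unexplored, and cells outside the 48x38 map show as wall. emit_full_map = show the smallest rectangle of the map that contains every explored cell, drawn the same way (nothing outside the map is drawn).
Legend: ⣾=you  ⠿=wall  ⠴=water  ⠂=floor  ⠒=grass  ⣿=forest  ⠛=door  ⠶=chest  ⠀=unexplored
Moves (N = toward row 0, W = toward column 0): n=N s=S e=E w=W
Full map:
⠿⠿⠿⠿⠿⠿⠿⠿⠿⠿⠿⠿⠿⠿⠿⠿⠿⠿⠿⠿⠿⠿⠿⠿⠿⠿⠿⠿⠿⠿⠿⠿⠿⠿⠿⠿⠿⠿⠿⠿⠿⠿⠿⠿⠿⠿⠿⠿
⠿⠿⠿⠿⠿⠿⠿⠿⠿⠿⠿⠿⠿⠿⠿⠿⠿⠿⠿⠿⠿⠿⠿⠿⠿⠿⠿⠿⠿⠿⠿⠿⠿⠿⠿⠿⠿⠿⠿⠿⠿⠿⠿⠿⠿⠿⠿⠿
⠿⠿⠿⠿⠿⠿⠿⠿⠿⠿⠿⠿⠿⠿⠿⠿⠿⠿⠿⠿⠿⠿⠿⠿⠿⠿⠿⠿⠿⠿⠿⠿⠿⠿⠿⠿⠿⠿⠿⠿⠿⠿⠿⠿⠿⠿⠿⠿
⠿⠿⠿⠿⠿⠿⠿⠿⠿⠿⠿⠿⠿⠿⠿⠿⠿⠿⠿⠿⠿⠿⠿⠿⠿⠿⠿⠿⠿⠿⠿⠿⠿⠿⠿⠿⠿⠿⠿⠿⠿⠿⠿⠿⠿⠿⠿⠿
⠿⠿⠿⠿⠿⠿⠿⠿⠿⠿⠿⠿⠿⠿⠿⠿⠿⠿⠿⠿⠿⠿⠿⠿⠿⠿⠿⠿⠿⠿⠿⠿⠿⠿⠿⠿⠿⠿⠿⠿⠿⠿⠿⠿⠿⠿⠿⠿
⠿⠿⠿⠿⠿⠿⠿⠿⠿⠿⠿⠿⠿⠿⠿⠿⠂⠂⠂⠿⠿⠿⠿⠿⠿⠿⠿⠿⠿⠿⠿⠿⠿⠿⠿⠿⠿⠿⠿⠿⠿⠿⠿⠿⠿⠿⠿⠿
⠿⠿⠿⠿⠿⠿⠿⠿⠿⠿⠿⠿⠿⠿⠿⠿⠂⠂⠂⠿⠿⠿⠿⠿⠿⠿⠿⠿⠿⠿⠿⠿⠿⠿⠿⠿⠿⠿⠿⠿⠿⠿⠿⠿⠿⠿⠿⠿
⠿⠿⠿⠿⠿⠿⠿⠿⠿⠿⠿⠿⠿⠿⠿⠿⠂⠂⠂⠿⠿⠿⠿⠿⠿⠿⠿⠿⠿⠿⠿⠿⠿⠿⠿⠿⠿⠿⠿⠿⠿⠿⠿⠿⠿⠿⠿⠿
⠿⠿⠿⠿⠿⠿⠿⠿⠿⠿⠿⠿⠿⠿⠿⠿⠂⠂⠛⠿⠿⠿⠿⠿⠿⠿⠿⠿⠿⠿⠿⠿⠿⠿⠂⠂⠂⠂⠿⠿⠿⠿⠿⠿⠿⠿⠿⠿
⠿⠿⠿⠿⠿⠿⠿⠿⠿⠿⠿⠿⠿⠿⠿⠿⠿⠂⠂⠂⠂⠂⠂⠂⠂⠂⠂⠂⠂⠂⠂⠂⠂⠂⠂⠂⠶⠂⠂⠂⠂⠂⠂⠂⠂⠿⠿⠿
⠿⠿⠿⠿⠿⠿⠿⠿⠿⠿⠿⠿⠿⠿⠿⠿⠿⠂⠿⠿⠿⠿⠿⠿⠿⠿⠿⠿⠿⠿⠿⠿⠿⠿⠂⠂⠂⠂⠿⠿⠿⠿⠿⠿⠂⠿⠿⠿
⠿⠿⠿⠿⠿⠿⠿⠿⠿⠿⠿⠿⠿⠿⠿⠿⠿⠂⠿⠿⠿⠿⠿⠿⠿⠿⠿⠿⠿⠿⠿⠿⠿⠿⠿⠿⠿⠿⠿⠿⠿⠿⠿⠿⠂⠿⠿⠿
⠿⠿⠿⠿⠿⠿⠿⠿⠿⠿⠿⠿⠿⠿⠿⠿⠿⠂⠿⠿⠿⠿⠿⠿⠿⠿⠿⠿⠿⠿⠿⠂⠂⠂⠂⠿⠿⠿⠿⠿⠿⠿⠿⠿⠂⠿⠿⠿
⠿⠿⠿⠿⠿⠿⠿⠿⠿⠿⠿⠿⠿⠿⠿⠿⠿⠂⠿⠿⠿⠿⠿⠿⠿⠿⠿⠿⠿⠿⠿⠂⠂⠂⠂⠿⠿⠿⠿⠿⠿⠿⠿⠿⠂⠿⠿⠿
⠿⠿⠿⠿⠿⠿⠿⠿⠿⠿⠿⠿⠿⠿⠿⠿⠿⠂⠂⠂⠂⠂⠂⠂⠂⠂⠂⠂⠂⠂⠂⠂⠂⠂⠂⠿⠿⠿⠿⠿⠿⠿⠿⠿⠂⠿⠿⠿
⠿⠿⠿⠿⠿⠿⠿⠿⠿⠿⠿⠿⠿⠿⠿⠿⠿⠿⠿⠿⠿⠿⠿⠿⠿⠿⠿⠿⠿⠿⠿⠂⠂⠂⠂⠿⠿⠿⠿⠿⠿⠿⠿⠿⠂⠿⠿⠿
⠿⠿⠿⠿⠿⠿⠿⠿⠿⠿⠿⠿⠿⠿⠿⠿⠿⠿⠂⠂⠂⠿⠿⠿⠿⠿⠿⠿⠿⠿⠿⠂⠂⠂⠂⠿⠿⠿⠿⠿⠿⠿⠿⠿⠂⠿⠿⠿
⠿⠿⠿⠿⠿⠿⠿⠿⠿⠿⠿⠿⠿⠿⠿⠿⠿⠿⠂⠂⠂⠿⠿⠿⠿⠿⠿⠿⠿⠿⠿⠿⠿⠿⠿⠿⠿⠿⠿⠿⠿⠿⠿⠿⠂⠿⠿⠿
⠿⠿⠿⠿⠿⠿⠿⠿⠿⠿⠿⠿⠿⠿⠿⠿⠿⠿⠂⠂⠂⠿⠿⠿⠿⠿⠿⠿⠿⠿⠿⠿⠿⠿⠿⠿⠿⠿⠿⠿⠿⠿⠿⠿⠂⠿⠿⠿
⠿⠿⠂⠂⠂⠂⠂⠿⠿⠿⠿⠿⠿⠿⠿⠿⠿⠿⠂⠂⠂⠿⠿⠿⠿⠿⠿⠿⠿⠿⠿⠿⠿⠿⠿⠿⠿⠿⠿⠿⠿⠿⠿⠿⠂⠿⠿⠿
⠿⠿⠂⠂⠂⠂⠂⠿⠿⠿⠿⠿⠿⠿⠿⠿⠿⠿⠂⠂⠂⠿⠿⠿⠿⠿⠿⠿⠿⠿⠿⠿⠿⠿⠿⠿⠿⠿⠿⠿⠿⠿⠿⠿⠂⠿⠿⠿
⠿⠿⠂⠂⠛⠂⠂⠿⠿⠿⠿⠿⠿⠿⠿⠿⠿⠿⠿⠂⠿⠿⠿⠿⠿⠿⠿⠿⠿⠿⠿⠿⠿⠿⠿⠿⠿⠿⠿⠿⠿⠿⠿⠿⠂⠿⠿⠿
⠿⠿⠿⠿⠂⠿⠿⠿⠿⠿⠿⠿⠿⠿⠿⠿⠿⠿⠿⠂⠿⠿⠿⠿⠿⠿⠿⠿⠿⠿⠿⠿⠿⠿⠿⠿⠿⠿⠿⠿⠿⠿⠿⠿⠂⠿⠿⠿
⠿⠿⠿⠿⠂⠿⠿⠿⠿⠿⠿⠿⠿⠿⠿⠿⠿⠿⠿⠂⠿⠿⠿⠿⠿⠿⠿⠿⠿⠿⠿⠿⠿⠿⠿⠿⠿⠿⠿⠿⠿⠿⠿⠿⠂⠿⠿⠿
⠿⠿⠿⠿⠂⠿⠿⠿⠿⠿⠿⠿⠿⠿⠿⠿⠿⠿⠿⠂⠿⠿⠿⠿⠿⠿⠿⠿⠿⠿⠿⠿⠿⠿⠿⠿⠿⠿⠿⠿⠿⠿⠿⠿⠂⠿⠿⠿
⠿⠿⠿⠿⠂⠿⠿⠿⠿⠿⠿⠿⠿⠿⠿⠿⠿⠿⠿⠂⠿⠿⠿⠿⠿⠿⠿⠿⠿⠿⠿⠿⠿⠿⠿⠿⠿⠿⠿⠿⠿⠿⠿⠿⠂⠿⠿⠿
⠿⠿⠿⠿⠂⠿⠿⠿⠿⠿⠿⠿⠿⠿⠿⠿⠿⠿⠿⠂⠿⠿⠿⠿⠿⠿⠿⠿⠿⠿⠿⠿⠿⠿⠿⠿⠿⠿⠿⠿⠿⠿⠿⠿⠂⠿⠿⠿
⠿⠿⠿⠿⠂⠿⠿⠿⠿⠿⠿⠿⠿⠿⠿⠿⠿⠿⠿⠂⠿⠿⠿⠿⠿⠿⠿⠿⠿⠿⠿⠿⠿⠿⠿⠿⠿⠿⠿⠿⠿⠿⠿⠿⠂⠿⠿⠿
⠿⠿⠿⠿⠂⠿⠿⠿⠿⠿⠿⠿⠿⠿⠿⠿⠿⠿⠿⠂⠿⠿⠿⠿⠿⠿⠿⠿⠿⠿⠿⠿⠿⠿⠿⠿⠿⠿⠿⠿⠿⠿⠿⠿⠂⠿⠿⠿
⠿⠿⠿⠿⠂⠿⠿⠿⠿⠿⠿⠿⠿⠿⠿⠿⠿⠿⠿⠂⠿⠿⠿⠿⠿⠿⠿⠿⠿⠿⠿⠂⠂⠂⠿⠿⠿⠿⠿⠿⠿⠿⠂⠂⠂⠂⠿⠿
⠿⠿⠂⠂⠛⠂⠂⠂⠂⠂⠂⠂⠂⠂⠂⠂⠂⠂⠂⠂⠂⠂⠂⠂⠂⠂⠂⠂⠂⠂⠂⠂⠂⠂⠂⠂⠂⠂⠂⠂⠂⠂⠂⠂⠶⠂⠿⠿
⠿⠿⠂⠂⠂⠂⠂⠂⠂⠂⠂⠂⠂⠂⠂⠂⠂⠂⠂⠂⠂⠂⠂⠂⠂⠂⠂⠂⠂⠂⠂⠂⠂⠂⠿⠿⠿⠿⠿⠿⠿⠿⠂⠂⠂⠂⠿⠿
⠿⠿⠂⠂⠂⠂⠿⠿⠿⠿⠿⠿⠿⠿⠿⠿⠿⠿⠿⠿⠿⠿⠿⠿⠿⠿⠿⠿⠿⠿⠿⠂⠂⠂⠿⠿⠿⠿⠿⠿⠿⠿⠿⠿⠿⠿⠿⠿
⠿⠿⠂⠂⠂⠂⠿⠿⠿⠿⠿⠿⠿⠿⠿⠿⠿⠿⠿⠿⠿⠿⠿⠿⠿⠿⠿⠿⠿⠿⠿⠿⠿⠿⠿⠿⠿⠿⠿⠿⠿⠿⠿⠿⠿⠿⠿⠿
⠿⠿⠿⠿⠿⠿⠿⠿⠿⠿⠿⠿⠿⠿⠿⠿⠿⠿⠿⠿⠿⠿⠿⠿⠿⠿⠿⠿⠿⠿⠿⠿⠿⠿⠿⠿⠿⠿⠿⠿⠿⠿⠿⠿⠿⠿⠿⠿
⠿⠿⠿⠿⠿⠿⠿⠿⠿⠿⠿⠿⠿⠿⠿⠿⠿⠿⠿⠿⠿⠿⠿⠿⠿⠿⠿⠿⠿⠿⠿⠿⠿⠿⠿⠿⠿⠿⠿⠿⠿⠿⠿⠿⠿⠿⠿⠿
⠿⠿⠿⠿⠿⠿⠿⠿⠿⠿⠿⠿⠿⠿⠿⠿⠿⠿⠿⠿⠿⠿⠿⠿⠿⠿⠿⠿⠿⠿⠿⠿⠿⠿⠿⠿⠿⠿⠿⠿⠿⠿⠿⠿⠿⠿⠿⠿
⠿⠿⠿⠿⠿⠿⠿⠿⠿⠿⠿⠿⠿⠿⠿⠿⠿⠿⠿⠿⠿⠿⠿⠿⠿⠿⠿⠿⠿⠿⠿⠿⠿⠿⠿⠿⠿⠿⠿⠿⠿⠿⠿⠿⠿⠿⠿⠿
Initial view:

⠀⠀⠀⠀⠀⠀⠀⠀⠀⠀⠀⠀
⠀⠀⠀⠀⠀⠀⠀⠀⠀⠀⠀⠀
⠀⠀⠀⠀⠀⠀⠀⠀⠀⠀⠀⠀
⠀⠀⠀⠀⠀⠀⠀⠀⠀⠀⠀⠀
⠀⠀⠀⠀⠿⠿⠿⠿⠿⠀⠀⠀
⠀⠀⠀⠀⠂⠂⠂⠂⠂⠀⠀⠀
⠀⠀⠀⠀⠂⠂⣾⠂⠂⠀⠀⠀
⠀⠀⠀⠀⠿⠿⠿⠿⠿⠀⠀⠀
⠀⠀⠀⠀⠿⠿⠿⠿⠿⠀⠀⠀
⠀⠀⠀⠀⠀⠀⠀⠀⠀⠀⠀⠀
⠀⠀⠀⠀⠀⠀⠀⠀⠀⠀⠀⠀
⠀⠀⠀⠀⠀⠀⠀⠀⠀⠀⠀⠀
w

⠀⠀⠀⠀⠀⠀⠀⠀⠀⠀⠀⠀
⠀⠀⠀⠀⠀⠀⠀⠀⠀⠀⠀⠀
⠀⠀⠀⠀⠀⠀⠀⠀⠀⠀⠀⠀
⠀⠀⠀⠀⠀⠀⠀⠀⠀⠀⠀⠀
⠀⠀⠀⠀⠿⠿⠿⠿⠿⠿⠀⠀
⠀⠀⠀⠀⠂⠂⠂⠂⠂⠂⠀⠀
⠀⠀⠀⠀⠂⠂⣾⠂⠂⠂⠀⠀
⠀⠀⠀⠀⠿⠿⠿⠿⠿⠿⠀⠀
⠀⠀⠀⠀⠿⠿⠿⠿⠿⠿⠀⠀
⠀⠀⠀⠀⠀⠀⠀⠀⠀⠀⠀⠀
⠀⠀⠀⠀⠀⠀⠀⠀⠀⠀⠀⠀
⠀⠀⠀⠀⠀⠀⠀⠀⠀⠀⠀⠀

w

⠀⠀⠀⠀⠀⠀⠀⠀⠀⠀⠀⠀
⠀⠀⠀⠀⠀⠀⠀⠀⠀⠀⠀⠀
⠀⠀⠀⠀⠀⠀⠀⠀⠀⠀⠀⠀
⠀⠀⠀⠀⠀⠀⠀⠀⠀⠀⠀⠀
⠀⠀⠀⠀⠿⠿⠿⠿⠿⠿⠿⠀
⠀⠀⠀⠀⠂⠂⠂⠂⠂⠂⠂⠀
⠀⠀⠀⠀⠂⠂⣾⠂⠂⠂⠂⠀
⠀⠀⠀⠀⠿⠿⠿⠿⠿⠿⠿⠀
⠀⠀⠀⠀⠿⠿⠿⠿⠿⠿⠿⠀
⠀⠀⠀⠀⠀⠀⠀⠀⠀⠀⠀⠀
⠀⠀⠀⠀⠀⠀⠀⠀⠀⠀⠀⠀
⠀⠀⠀⠀⠀⠀⠀⠀⠀⠀⠀⠀

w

⠀⠀⠀⠀⠀⠀⠀⠀⠀⠀⠀⠀
⠀⠀⠀⠀⠀⠀⠀⠀⠀⠀⠀⠀
⠀⠀⠀⠀⠀⠀⠀⠀⠀⠀⠀⠀
⠀⠀⠀⠀⠀⠀⠀⠀⠀⠀⠀⠀
⠀⠀⠀⠀⠿⠿⠿⠿⠿⠿⠿⠿
⠀⠀⠀⠀⠂⠂⠂⠂⠂⠂⠂⠂
⠀⠀⠀⠀⠂⠂⣾⠂⠂⠂⠂⠂
⠀⠀⠀⠀⠿⠿⠿⠿⠿⠿⠿⠿
⠀⠀⠀⠀⠿⠿⠿⠿⠿⠿⠿⠿
⠀⠀⠀⠀⠀⠀⠀⠀⠀⠀⠀⠀
⠀⠀⠀⠀⠀⠀⠀⠀⠀⠀⠀⠀
⠀⠀⠀⠀⠀⠀⠀⠀⠀⠀⠀⠀

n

⠀⠀⠀⠀⠀⠀⠀⠀⠀⠀⠀⠀
⠀⠀⠀⠀⠀⠀⠀⠀⠀⠀⠀⠀
⠀⠀⠀⠀⠀⠀⠀⠀⠀⠀⠀⠀
⠀⠀⠀⠀⠀⠀⠀⠀⠀⠀⠀⠀
⠀⠀⠀⠀⠿⠿⠿⠿⠿⠀⠀⠀
⠀⠀⠀⠀⠿⠿⠿⠿⠿⠿⠿⠿
⠀⠀⠀⠀⠂⠂⣾⠂⠂⠂⠂⠂
⠀⠀⠀⠀⠂⠂⠂⠂⠂⠂⠂⠂
⠀⠀⠀⠀⠿⠿⠿⠿⠿⠿⠿⠿
⠀⠀⠀⠀⠿⠿⠿⠿⠿⠿⠿⠿
⠀⠀⠀⠀⠀⠀⠀⠀⠀⠀⠀⠀
⠀⠀⠀⠀⠀⠀⠀⠀⠀⠀⠀⠀

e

⠀⠀⠀⠀⠀⠀⠀⠀⠀⠀⠀⠀
⠀⠀⠀⠀⠀⠀⠀⠀⠀⠀⠀⠀
⠀⠀⠀⠀⠀⠀⠀⠀⠀⠀⠀⠀
⠀⠀⠀⠀⠀⠀⠀⠀⠀⠀⠀⠀
⠀⠀⠀⠿⠿⠿⠿⠿⠿⠀⠀⠀
⠀⠀⠀⠿⠿⠿⠿⠿⠿⠿⠿⠀
⠀⠀⠀⠂⠂⠂⣾⠂⠂⠂⠂⠀
⠀⠀⠀⠂⠂⠂⠂⠂⠂⠂⠂⠀
⠀⠀⠀⠿⠿⠿⠿⠿⠿⠿⠿⠀
⠀⠀⠀⠿⠿⠿⠿⠿⠿⠿⠿⠀
⠀⠀⠀⠀⠀⠀⠀⠀⠀⠀⠀⠀
⠀⠀⠀⠀⠀⠀⠀⠀⠀⠀⠀⠀

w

⠀⠀⠀⠀⠀⠀⠀⠀⠀⠀⠀⠀
⠀⠀⠀⠀⠀⠀⠀⠀⠀⠀⠀⠀
⠀⠀⠀⠀⠀⠀⠀⠀⠀⠀⠀⠀
⠀⠀⠀⠀⠀⠀⠀⠀⠀⠀⠀⠀
⠀⠀⠀⠀⠿⠿⠿⠿⠿⠿⠀⠀
⠀⠀⠀⠀⠿⠿⠿⠿⠿⠿⠿⠿
⠀⠀⠀⠀⠂⠂⣾⠂⠂⠂⠂⠂
⠀⠀⠀⠀⠂⠂⠂⠂⠂⠂⠂⠂
⠀⠀⠀⠀⠿⠿⠿⠿⠿⠿⠿⠿
⠀⠀⠀⠀⠿⠿⠿⠿⠿⠿⠿⠿
⠀⠀⠀⠀⠀⠀⠀⠀⠀⠀⠀⠀
⠀⠀⠀⠀⠀⠀⠀⠀⠀⠀⠀⠀

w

⠀⠀⠀⠀⠀⠀⠀⠀⠀⠀⠀⠀
⠀⠀⠀⠀⠀⠀⠀⠀⠀⠀⠀⠀
⠀⠀⠀⠀⠀⠀⠀⠀⠀⠀⠀⠀
⠀⠀⠀⠀⠀⠀⠀⠀⠀⠀⠀⠀
⠀⠀⠀⠀⠂⠿⠿⠿⠿⠿⠿⠀
⠀⠀⠀⠀⠂⠿⠿⠿⠿⠿⠿⠿
⠀⠀⠀⠀⠂⠂⣾⠂⠂⠂⠂⠂
⠀⠀⠀⠀⠂⠂⠂⠂⠂⠂⠂⠂
⠀⠀⠀⠀⠿⠿⠿⠿⠿⠿⠿⠿
⠀⠀⠀⠀⠀⠿⠿⠿⠿⠿⠿⠿
⠀⠀⠀⠀⠀⠀⠀⠀⠀⠀⠀⠀
⠀⠀⠀⠀⠀⠀⠀⠀⠀⠀⠀⠀

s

⠀⠀⠀⠀⠀⠀⠀⠀⠀⠀⠀⠀
⠀⠀⠀⠀⠀⠀⠀⠀⠀⠀⠀⠀
⠀⠀⠀⠀⠀⠀⠀⠀⠀⠀⠀⠀
⠀⠀⠀⠀⠂⠿⠿⠿⠿⠿⠿⠀
⠀⠀⠀⠀⠂⠿⠿⠿⠿⠿⠿⠿
⠀⠀⠀⠀⠂⠂⠂⠂⠂⠂⠂⠂
⠀⠀⠀⠀⠂⠂⣾⠂⠂⠂⠂⠂
⠀⠀⠀⠀⠿⠿⠿⠿⠿⠿⠿⠿
⠀⠀⠀⠀⠿⠿⠿⠿⠿⠿⠿⠿
⠀⠀⠀⠀⠀⠀⠀⠀⠀⠀⠀⠀
⠀⠀⠀⠀⠀⠀⠀⠀⠀⠀⠀⠀
⠀⠀⠀⠀⠀⠀⠀⠀⠀⠀⠀⠀

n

⠀⠀⠀⠀⠀⠀⠀⠀⠀⠀⠀⠀
⠀⠀⠀⠀⠀⠀⠀⠀⠀⠀⠀⠀
⠀⠀⠀⠀⠀⠀⠀⠀⠀⠀⠀⠀
⠀⠀⠀⠀⠀⠀⠀⠀⠀⠀⠀⠀
⠀⠀⠀⠀⠂⠿⠿⠿⠿⠿⠿⠀
⠀⠀⠀⠀⠂⠿⠿⠿⠿⠿⠿⠿
⠀⠀⠀⠀⠂⠂⣾⠂⠂⠂⠂⠂
⠀⠀⠀⠀⠂⠂⠂⠂⠂⠂⠂⠂
⠀⠀⠀⠀⠿⠿⠿⠿⠿⠿⠿⠿
⠀⠀⠀⠀⠿⠿⠿⠿⠿⠿⠿⠿
⠀⠀⠀⠀⠀⠀⠀⠀⠀⠀⠀⠀
⠀⠀⠀⠀⠀⠀⠀⠀⠀⠀⠀⠀

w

⠀⠀⠀⠀⠀⠀⠀⠀⠀⠀⠀⠀
⠀⠀⠀⠀⠀⠀⠀⠀⠀⠀⠀⠀
⠀⠀⠀⠀⠀⠀⠀⠀⠀⠀⠀⠀
⠀⠀⠀⠀⠀⠀⠀⠀⠀⠀⠀⠀
⠀⠀⠀⠀⠿⠂⠿⠿⠿⠿⠿⠿
⠀⠀⠀⠀⠿⠂⠿⠿⠿⠿⠿⠿
⠀⠀⠀⠀⠂⠂⣾⠂⠂⠂⠂⠂
⠀⠀⠀⠀⠂⠂⠂⠂⠂⠂⠂⠂
⠀⠀⠀⠀⠿⠿⠿⠿⠿⠿⠿⠿
⠀⠀⠀⠀⠀⠿⠿⠿⠿⠿⠿⠿
⠀⠀⠀⠀⠀⠀⠀⠀⠀⠀⠀⠀
⠀⠀⠀⠀⠀⠀⠀⠀⠀⠀⠀⠀

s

⠀⠀⠀⠀⠀⠀⠀⠀⠀⠀⠀⠀
⠀⠀⠀⠀⠀⠀⠀⠀⠀⠀⠀⠀
⠀⠀⠀⠀⠀⠀⠀⠀⠀⠀⠀⠀
⠀⠀⠀⠀⠿⠂⠿⠿⠿⠿⠿⠿
⠀⠀⠀⠀⠿⠂⠿⠿⠿⠿⠿⠿
⠀⠀⠀⠀⠂⠂⠂⠂⠂⠂⠂⠂
⠀⠀⠀⠀⠂⠂⣾⠂⠂⠂⠂⠂
⠀⠀⠀⠀⠿⠿⠿⠿⠿⠿⠿⠿
⠀⠀⠀⠀⠿⠿⠿⠿⠿⠿⠿⠿
⠀⠀⠀⠀⠀⠀⠀⠀⠀⠀⠀⠀
⠀⠀⠀⠀⠀⠀⠀⠀⠀⠀⠀⠀
⠀⠀⠀⠀⠀⠀⠀⠀⠀⠀⠀⠀

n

⠀⠀⠀⠀⠀⠀⠀⠀⠀⠀⠀⠀
⠀⠀⠀⠀⠀⠀⠀⠀⠀⠀⠀⠀
⠀⠀⠀⠀⠀⠀⠀⠀⠀⠀⠀⠀
⠀⠀⠀⠀⠀⠀⠀⠀⠀⠀⠀⠀
⠀⠀⠀⠀⠿⠂⠿⠿⠿⠿⠿⠿
⠀⠀⠀⠀⠿⠂⠿⠿⠿⠿⠿⠿
⠀⠀⠀⠀⠂⠂⣾⠂⠂⠂⠂⠂
⠀⠀⠀⠀⠂⠂⠂⠂⠂⠂⠂⠂
⠀⠀⠀⠀⠿⠿⠿⠿⠿⠿⠿⠿
⠀⠀⠀⠀⠿⠿⠿⠿⠿⠿⠿⠿
⠀⠀⠀⠀⠀⠀⠀⠀⠀⠀⠀⠀
⠀⠀⠀⠀⠀⠀⠀⠀⠀⠀⠀⠀

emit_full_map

⠿⠂⠿⠿⠿⠿⠿⠿⠀⠀
⠿⠂⠿⠿⠿⠿⠿⠿⠿⠿
⠂⠂⣾⠂⠂⠂⠂⠂⠂⠂
⠂⠂⠂⠂⠂⠂⠂⠂⠂⠂
⠿⠿⠿⠿⠿⠿⠿⠿⠿⠿
⠿⠿⠿⠿⠿⠿⠿⠿⠿⠿

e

⠀⠀⠀⠀⠀⠀⠀⠀⠀⠀⠀⠀
⠀⠀⠀⠀⠀⠀⠀⠀⠀⠀⠀⠀
⠀⠀⠀⠀⠀⠀⠀⠀⠀⠀⠀⠀
⠀⠀⠀⠀⠀⠀⠀⠀⠀⠀⠀⠀
⠀⠀⠀⠿⠂⠿⠿⠿⠿⠿⠿⠀
⠀⠀⠀⠿⠂⠿⠿⠿⠿⠿⠿⠿
⠀⠀⠀⠂⠂⠂⣾⠂⠂⠂⠂⠂
⠀⠀⠀⠂⠂⠂⠂⠂⠂⠂⠂⠂
⠀⠀⠀⠿⠿⠿⠿⠿⠿⠿⠿⠿
⠀⠀⠀⠿⠿⠿⠿⠿⠿⠿⠿⠿
⠀⠀⠀⠀⠀⠀⠀⠀⠀⠀⠀⠀
⠀⠀⠀⠀⠀⠀⠀⠀⠀⠀⠀⠀

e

⠀⠀⠀⠀⠀⠀⠀⠀⠀⠀⠀⠀
⠀⠀⠀⠀⠀⠀⠀⠀⠀⠀⠀⠀
⠀⠀⠀⠀⠀⠀⠀⠀⠀⠀⠀⠀
⠀⠀⠀⠀⠀⠀⠀⠀⠀⠀⠀⠀
⠀⠀⠿⠂⠿⠿⠿⠿⠿⠿⠀⠀
⠀⠀⠿⠂⠿⠿⠿⠿⠿⠿⠿⠿
⠀⠀⠂⠂⠂⠂⣾⠂⠂⠂⠂⠂
⠀⠀⠂⠂⠂⠂⠂⠂⠂⠂⠂⠂
⠀⠀⠿⠿⠿⠿⠿⠿⠿⠿⠿⠿
⠀⠀⠿⠿⠿⠿⠿⠿⠿⠿⠿⠿
⠀⠀⠀⠀⠀⠀⠀⠀⠀⠀⠀⠀
⠀⠀⠀⠀⠀⠀⠀⠀⠀⠀⠀⠀

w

⠀⠀⠀⠀⠀⠀⠀⠀⠀⠀⠀⠀
⠀⠀⠀⠀⠀⠀⠀⠀⠀⠀⠀⠀
⠀⠀⠀⠀⠀⠀⠀⠀⠀⠀⠀⠀
⠀⠀⠀⠀⠀⠀⠀⠀⠀⠀⠀⠀
⠀⠀⠀⠿⠂⠿⠿⠿⠿⠿⠿⠀
⠀⠀⠀⠿⠂⠿⠿⠿⠿⠿⠿⠿
⠀⠀⠀⠂⠂⠂⣾⠂⠂⠂⠂⠂
⠀⠀⠀⠂⠂⠂⠂⠂⠂⠂⠂⠂
⠀⠀⠀⠿⠿⠿⠿⠿⠿⠿⠿⠿
⠀⠀⠀⠿⠿⠿⠿⠿⠿⠿⠿⠿
⠀⠀⠀⠀⠀⠀⠀⠀⠀⠀⠀⠀
⠀⠀⠀⠀⠀⠀⠀⠀⠀⠀⠀⠀

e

⠀⠀⠀⠀⠀⠀⠀⠀⠀⠀⠀⠀
⠀⠀⠀⠀⠀⠀⠀⠀⠀⠀⠀⠀
⠀⠀⠀⠀⠀⠀⠀⠀⠀⠀⠀⠀
⠀⠀⠀⠀⠀⠀⠀⠀⠀⠀⠀⠀
⠀⠀⠿⠂⠿⠿⠿⠿⠿⠿⠀⠀
⠀⠀⠿⠂⠿⠿⠿⠿⠿⠿⠿⠿
⠀⠀⠂⠂⠂⠂⣾⠂⠂⠂⠂⠂
⠀⠀⠂⠂⠂⠂⠂⠂⠂⠂⠂⠂
⠀⠀⠿⠿⠿⠿⠿⠿⠿⠿⠿⠿
⠀⠀⠿⠿⠿⠿⠿⠿⠿⠿⠿⠿
⠀⠀⠀⠀⠀⠀⠀⠀⠀⠀⠀⠀
⠀⠀⠀⠀⠀⠀⠀⠀⠀⠀⠀⠀

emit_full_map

⠿⠂⠿⠿⠿⠿⠿⠿⠀⠀
⠿⠂⠿⠿⠿⠿⠿⠿⠿⠿
⠂⠂⠂⠂⣾⠂⠂⠂⠂⠂
⠂⠂⠂⠂⠂⠂⠂⠂⠂⠂
⠿⠿⠿⠿⠿⠿⠿⠿⠿⠿
⠿⠿⠿⠿⠿⠿⠿⠿⠿⠿

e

⠀⠀⠀⠀⠀⠀⠀⠀⠀⠀⠀⠀
⠀⠀⠀⠀⠀⠀⠀⠀⠀⠀⠀⠀
⠀⠀⠀⠀⠀⠀⠀⠀⠀⠀⠀⠀
⠀⠀⠀⠀⠀⠀⠀⠀⠀⠀⠀⠀
⠀⠿⠂⠿⠿⠿⠿⠿⠿⠀⠀⠀
⠀⠿⠂⠿⠿⠿⠿⠿⠿⠿⠿⠀
⠀⠂⠂⠂⠂⠂⣾⠂⠂⠂⠂⠀
⠀⠂⠂⠂⠂⠂⠂⠂⠂⠂⠂⠀
⠀⠿⠿⠿⠿⠿⠿⠿⠿⠿⠿⠀
⠀⠿⠿⠿⠿⠿⠿⠿⠿⠿⠿⠀
⠀⠀⠀⠀⠀⠀⠀⠀⠀⠀⠀⠀
⠀⠀⠀⠀⠀⠀⠀⠀⠀⠀⠀⠀

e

⠀⠀⠀⠀⠀⠀⠀⠀⠀⠀⠀⠀
⠀⠀⠀⠀⠀⠀⠀⠀⠀⠀⠀⠀
⠀⠀⠀⠀⠀⠀⠀⠀⠀⠀⠀⠀
⠀⠀⠀⠀⠀⠀⠀⠀⠀⠀⠀⠀
⠿⠂⠿⠿⠿⠿⠿⠿⠿⠀⠀⠀
⠿⠂⠿⠿⠿⠿⠿⠿⠿⠿⠀⠀
⠂⠂⠂⠂⠂⠂⣾⠂⠂⠂⠀⠀
⠂⠂⠂⠂⠂⠂⠂⠂⠂⠂⠀⠀
⠿⠿⠿⠿⠿⠿⠿⠿⠿⠿⠀⠀
⠿⠿⠿⠿⠿⠿⠿⠿⠿⠿⠀⠀
⠀⠀⠀⠀⠀⠀⠀⠀⠀⠀⠀⠀
⠀⠀⠀⠀⠀⠀⠀⠀⠀⠀⠀⠀

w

⠀⠀⠀⠀⠀⠀⠀⠀⠀⠀⠀⠀
⠀⠀⠀⠀⠀⠀⠀⠀⠀⠀⠀⠀
⠀⠀⠀⠀⠀⠀⠀⠀⠀⠀⠀⠀
⠀⠀⠀⠀⠀⠀⠀⠀⠀⠀⠀⠀
⠀⠿⠂⠿⠿⠿⠿⠿⠿⠿⠀⠀
⠀⠿⠂⠿⠿⠿⠿⠿⠿⠿⠿⠀
⠀⠂⠂⠂⠂⠂⣾⠂⠂⠂⠂⠀
⠀⠂⠂⠂⠂⠂⠂⠂⠂⠂⠂⠀
⠀⠿⠿⠿⠿⠿⠿⠿⠿⠿⠿⠀
⠀⠿⠿⠿⠿⠿⠿⠿⠿⠿⠿⠀
⠀⠀⠀⠀⠀⠀⠀⠀⠀⠀⠀⠀
⠀⠀⠀⠀⠀⠀⠀⠀⠀⠀⠀⠀

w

⠀⠀⠀⠀⠀⠀⠀⠀⠀⠀⠀⠀
⠀⠀⠀⠀⠀⠀⠀⠀⠀⠀⠀⠀
⠀⠀⠀⠀⠀⠀⠀⠀⠀⠀⠀⠀
⠀⠀⠀⠀⠀⠀⠀⠀⠀⠀⠀⠀
⠀⠀⠿⠂⠿⠿⠿⠿⠿⠿⠿⠀
⠀⠀⠿⠂⠿⠿⠿⠿⠿⠿⠿⠿
⠀⠀⠂⠂⠂⠂⣾⠂⠂⠂⠂⠂
⠀⠀⠂⠂⠂⠂⠂⠂⠂⠂⠂⠂
⠀⠀⠿⠿⠿⠿⠿⠿⠿⠿⠿⠿
⠀⠀⠿⠿⠿⠿⠿⠿⠿⠿⠿⠿
⠀⠀⠀⠀⠀⠀⠀⠀⠀⠀⠀⠀
⠀⠀⠀⠀⠀⠀⠀⠀⠀⠀⠀⠀

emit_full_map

⠿⠂⠿⠿⠿⠿⠿⠿⠿⠀
⠿⠂⠿⠿⠿⠿⠿⠿⠿⠿
⠂⠂⠂⠂⣾⠂⠂⠂⠂⠂
⠂⠂⠂⠂⠂⠂⠂⠂⠂⠂
⠿⠿⠿⠿⠿⠿⠿⠿⠿⠿
⠿⠿⠿⠿⠿⠿⠿⠿⠿⠿


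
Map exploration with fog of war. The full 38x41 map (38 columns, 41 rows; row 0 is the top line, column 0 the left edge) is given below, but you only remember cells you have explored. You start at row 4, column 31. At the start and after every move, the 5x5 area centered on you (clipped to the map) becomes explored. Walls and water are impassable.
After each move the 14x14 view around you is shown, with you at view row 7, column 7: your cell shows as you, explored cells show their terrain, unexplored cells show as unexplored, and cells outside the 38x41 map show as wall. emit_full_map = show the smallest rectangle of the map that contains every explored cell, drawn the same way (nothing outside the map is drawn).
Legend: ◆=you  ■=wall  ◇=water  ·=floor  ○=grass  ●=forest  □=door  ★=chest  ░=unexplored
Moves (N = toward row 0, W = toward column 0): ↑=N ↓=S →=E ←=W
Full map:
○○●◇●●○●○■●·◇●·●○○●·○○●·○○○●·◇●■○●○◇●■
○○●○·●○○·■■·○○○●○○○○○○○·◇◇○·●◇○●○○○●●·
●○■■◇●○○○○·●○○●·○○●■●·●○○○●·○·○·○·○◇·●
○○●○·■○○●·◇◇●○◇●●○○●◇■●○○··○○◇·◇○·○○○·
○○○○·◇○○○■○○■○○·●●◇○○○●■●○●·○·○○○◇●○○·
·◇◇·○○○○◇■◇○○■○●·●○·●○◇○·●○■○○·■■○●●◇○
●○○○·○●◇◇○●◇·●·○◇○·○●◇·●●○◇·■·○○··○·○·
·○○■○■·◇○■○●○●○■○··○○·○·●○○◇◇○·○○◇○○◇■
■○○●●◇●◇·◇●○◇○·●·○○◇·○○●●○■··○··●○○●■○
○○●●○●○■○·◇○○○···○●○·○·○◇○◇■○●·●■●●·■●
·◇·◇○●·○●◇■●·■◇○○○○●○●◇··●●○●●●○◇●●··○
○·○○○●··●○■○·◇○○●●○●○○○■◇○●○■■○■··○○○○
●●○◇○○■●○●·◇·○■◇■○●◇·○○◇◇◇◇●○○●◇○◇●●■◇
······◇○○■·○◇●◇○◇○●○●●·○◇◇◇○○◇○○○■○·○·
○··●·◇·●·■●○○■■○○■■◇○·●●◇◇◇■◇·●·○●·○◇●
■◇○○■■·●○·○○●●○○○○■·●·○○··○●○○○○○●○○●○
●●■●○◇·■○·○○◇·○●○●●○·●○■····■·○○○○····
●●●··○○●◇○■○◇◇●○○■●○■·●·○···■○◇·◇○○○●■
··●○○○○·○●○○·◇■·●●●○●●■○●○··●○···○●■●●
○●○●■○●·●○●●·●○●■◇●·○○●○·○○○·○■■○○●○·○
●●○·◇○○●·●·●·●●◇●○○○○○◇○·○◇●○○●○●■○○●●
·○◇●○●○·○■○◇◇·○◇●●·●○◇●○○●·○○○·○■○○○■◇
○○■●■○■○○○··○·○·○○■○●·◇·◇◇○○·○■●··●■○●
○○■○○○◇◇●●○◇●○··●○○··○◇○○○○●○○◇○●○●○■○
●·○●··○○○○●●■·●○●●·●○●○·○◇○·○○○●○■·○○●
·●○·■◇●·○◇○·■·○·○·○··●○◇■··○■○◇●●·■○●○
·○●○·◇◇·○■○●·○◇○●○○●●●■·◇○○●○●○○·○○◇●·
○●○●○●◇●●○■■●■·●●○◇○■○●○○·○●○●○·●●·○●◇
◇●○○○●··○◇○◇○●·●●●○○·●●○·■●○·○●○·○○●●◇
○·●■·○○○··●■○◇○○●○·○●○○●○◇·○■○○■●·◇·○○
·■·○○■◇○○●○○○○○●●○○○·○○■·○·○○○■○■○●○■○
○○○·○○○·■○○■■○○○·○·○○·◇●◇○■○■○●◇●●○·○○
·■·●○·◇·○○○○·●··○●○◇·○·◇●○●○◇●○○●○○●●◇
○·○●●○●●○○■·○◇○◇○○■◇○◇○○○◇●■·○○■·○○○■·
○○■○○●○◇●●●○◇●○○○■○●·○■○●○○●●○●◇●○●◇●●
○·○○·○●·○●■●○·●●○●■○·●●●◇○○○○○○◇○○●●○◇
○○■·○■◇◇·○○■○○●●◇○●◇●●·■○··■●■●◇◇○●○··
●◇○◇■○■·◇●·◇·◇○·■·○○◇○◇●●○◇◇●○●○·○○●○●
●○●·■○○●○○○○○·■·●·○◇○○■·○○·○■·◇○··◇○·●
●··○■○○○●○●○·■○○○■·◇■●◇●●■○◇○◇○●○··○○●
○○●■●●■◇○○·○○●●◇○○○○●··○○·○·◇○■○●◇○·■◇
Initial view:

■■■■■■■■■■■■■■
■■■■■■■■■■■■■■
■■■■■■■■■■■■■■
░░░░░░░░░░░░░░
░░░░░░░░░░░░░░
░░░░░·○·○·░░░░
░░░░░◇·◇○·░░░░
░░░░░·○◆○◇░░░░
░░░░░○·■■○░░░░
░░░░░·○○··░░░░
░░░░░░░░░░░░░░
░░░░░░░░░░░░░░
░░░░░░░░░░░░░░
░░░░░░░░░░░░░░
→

■■■■■■■■■■■■■■
■■■■■■■■■■■■■■
■■■■■■■■■■■■■■
░░░░░░░░░░░░░■
░░░░░░░░░░░░░■
░░░░·○·○·○░░░■
░░░░◇·◇○·○░░░■
░░░░·○○◆◇●░░░■
░░░░○·■■○●░░░■
░░░░·○○··○░░░■
░░░░░░░░░░░░░■
░░░░░░░░░░░░░■
░░░░░░░░░░░░░■
░░░░░░░░░░░░░■

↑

■■■■■■■■■■■■■■
■■■■■■■■■■■■■■
■■■■■■■■■■■■■■
■■■■■■■■■■■■■■
░░░░░░░░░░░░░■
░░░░░○●○○○░░░■
░░░░·○·○·○░░░■
░░░░◇·◇◆·○░░░■
░░░░·○○○◇●░░░■
░░░░○·■■○●░░░■
░░░░·○○··○░░░■
░░░░░░░░░░░░░■
░░░░░░░░░░░░░■
░░░░░░░░░░░░░■

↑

■■■■■■■■■■■■■■
■■■■■■■■■■■■■■
■■■■■■■■■■■■■■
■■■■■■■■■■■■■■
■■■■■■■■■■■■■■
░░░░░●■○●○░░░■
░░░░░○●○○○░░░■
░░░░·○·◆·○░░░■
░░░░◇·◇○·○░░░■
░░░░·○○○◇●░░░■
░░░░○·■■○●░░░■
░░░░·○○··○░░░■
░░░░░░░░░░░░░■
░░░░░░░░░░░░░■

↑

■■■■■■■■■■■■■■
■■■■■■■■■■■■■■
■■■■■■■■■■■■■■
■■■■■■■■■■■■■■
■■■■■■■■■■■■■■
■■■■■■■■■■■■■■
░░░░░●■○●○░░░■
░░░░░○●◆○○░░░■
░░░░·○·○·○░░░■
░░░░◇·◇○·○░░░■
░░░░·○○○◇●░░░■
░░░░○·■■○●░░░■
░░░░·○○··○░░░■
░░░░░░░░░░░░░■

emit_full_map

░●■○●○
░○●◆○○
·○·○·○
◇·◇○·○
·○○○◇●
○·■■○●
·○○··○

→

■■■■■■■■■■■■■■
■■■■■■■■■■■■■■
■■■■■■■■■■■■■■
■■■■■■■■■■■■■■
■■■■■■■■■■■■■■
■■■■■■■■■■■■■■
░░░░●■○●○◇░░■■
░░░░○●○◆○●░░■■
░░░·○·○·○◇░░■■
░░░◇·◇○·○○░░■■
░░░·○○○◇●░░░■■
░░░○·■■○●░░░■■
░░░·○○··○░░░■■
░░░░░░░░░░░░■■

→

■■■■■■■■■■■■■■
■■■■■■■■■■■■■■
■■■■■■■■■■■■■■
■■■■■■■■■■■■■■
■■■■■■■■■■■■■■
■■■■■■■■■■■■■■
░░░●■○●○◇●░■■■
░░░○●○○◆●●░■■■
░░·○·○·○◇·░■■■
░░◇·◇○·○○○░■■■
░░·○○○◇●░░░■■■
░░○·■■○●░░░■■■
░░·○○··○░░░■■■
░░░░░░░░░░░■■■

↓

■■■■■■■■■■■■■■
■■■■■■■■■■■■■■
■■■■■■■■■■■■■■
■■■■■■■■■■■■■■
■■■■■■■■■■■■■■
░░░●■○●○◇●░■■■
░░░○●○○○●●░■■■
░░·○·○·◆◇·░■■■
░░◇·◇○·○○○░■■■
░░·○○○◇●○○░■■■
░░○·■■○●░░░■■■
░░·○○··○░░░■■■
░░░░░░░░░░░■■■
░░░░░░░░░░░■■■

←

■■■■■■■■■■■■■■
■■■■■■■■■■■■■■
■■■■■■■■■■■■■■
■■■■■■■■■■■■■■
■■■■■■■■■■■■■■
░░░░●■○●○◇●░■■
░░░░○●○○○●●░■■
░░░·○·○◆○◇·░■■
░░░◇·◇○·○○○░■■
░░░·○○○◇●○○░■■
░░░○·■■○●░░░■■
░░░·○○··○░░░■■
░░░░░░░░░░░░■■
░░░░░░░░░░░░■■

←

■■■■■■■■■■■■■■
■■■■■■■■■■■■■■
■■■■■■■■■■■■■■
■■■■■■■■■■■■■■
■■■■■■■■■■■■■■
░░░░░●■○●○◇●░■
░░░░░○●○○○●●░■
░░░░·○·◆·○◇·░■
░░░░◇·◇○·○○○░■
░░░░·○○○◇●○○░■
░░░░○·■■○●░░░■
░░░░·○○··○░░░■
░░░░░░░░░░░░░■
░░░░░░░░░░░░░■

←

■■■■■■■■■■■■■■
■■■■■■■■■■■■■■
■■■■■■■■■■■■■■
■■■■■■■■■■■■■■
■■■■■■■■■■■■■■
░░░░░◇●■○●○◇●░
░░░░░◇○●○○○●●░
░░░░░·○◆○·○◇·░
░░░░░◇·◇○·○○○░
░░░░░·○○○◇●○○░
░░░░░○·■■○●░░░
░░░░░·○○··○░░░
░░░░░░░░░░░░░░
░░░░░░░░░░░░░░

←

■■■■■■■■■■■■■■
■■■■■■■■■■■■■■
■■■■■■■■■■■■■■
■■■■■■■■■■■■■■
■■■■■■■■■■■■■■
░░░░░·◇●■○●○◇●
░░░░░●◇○●○○○●●
░░░░░○·◆·○·○◇·
░░░░░○◇·◇○·○○○
░░░░░○·○○○◇●○○
░░░░░░○·■■○●░░
░░░░░░·○○··○░░
░░░░░░░░░░░░░░
░░░░░░░░░░░░░░

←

■■■■■■■■■■■■■■
■■■■■■■■■■■■■■
■■■■■■■■■■■■■■
■■■■■■■■■■■■■■
■■■■■■■■■■■■■■
░░░░░●·◇●■○●○◇
░░░░░·●◇○●○○○●
░░░░░·○◆○·○·○◇
░░░░░○○◇·◇○·○○
░░░░░·○·○○○◇●○
░░░░░░░○·■■○●░
░░░░░░░·○○··○░
░░░░░░░░░░░░░░
░░░░░░░░░░░░░░

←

■■■■■■■■■■■■■■
■■■■■■■■■■■■■■
■■■■■■■■■■■■■■
■■■■■■■■■■■■■■
■■■■■■■■■■■■■■
░░░░░○●·◇●■○●○
░░░░░○·●◇○●○○○
░░░░░●·◆·○·○·○
░░░░░·○○◇·◇○·○
░░░░░●·○·○○○◇●
░░░░░░░░○·■■○●
░░░░░░░░·○○··○
░░░░░░░░░░░░░░
░░░░░░░░░░░░░░

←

■■■■■■■■■■■■■■
■■■■■■■■■■■■■■
■■■■■■■■■■■■■■
■■■■■■■■■■■■■■
■■■■■■■■■■■■■■
░░░░░○○●·◇●■○●
░░░░░◇○·●◇○●○○
░░░░░○●◆○·○·○·
░░░░░··○○◇·◇○·
░░░░░○●·○·○○○◇
░░░░░░░░░○·■■○
░░░░░░░░░·○○··
░░░░░░░░░░░░░░
░░░░░░░░░░░░░░

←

■■■■■■■■■■■■■■
■■■■■■■■■■■■■■
■■■■■■■■■■■■■■
■■■■■■■■■■■■■■
■■■■■■■■■■■■■■
░░░░░○○○●·◇●■○
░░░░░◇◇○·●◇○●○
░░░░░○○◆·○·○·○
░░░░░○··○○◇·◇○
░░░░░●○●·○·○○○
░░░░░░░░░░○·■■
░░░░░░░░░░·○○·
░░░░░░░░░░░░░░
░░░░░░░░░░░░░░

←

■■■■■■■■■■■■■■
■■■■■■■■■■■■■■
■■■■■■■■■■■■■■
■■■■■■■■■■■■■■
■■■■■■■■■■■■■■
░░░░░·○○○●·◇●■
░░░░░·◇◇○·●◇○●
░░░░░○○◆●·○·○·
░░░░░○○··○○◇·◇
░░░░░■●○●·○·○○
░░░░░░░░░░░○·■
░░░░░░░░░░░·○○
░░░░░░░░░░░░░░
░░░░░░░░░░░░░░

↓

■■■■■■■■■■■■■■
■■■■■■■■■■■■■■
■■■■■■■■■■■■■■
■■■■■■■■■■■■■■
░░░░░·○○○●·◇●■
░░░░░·◇◇○·●◇○●
░░░░░○○○●·○·○·
░░░░░○○◆·○○◇·◇
░░░░░■●○●·○·○○
░░░░░○·●○■░○·■
░░░░░░░░░░░·○○
░░░░░░░░░░░░░░
░░░░░░░░░░░░░░
░░░░░░░░░░░░░░

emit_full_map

·○○○●·◇●■○●○◇●
·◇◇○·●◇○●○○○●●
○○○●·○·○·○·○◇·
○○◆·○○◇·◇○·○○○
■●○●·○·○○○◇●○○
○·●○■░○·■■○●░░
░░░░░░·○○··○░░
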